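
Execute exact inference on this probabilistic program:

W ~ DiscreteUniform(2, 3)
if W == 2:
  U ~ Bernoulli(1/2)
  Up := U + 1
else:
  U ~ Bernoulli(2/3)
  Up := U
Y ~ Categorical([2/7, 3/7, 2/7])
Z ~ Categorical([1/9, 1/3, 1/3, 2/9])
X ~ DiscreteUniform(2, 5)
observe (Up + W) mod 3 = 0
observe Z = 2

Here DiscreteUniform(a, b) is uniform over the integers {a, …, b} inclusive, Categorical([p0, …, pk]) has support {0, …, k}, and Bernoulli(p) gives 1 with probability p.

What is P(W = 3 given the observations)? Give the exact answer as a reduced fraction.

P(W = 3 | obs) = 2/5

Enumerate traces; 24 have nonzero weight after conditioning:
  (W=2, U=0, Y=0, Z=2, X=2) weight 1/168
  (W=2, U=0, Y=0, Z=2, X=3) weight 1/168
  (W=2, U=0, Y=0, Z=2, X=4) weight 1/168
  (W=2, U=0, Y=0, Z=2, X=5) weight 1/168
  (W=2, U=0, Y=1, Z=2, X=2) weight 1/112
  (W=2, U=0, Y=1, Z=2, X=3) weight 1/112
  (W=2, U=0, Y=1, Z=2, X=4) weight 1/112
  (W=2, U=0, Y=1, Z=2, X=5) weight 1/112
  (W=3, U=0, Y=0, Z=2, X=2) weight 1/252
  … 15 more
Group by W:
  weight(W=2) = 1/12
  weight(W=3) = 1/18
Total weight = 1/12 + 1/18 = 5/36
P(W=2 | obs) = 1/12 / 5/36 = 3/5
P(W=3 | obs) = 1/18 / 5/36 = 2/5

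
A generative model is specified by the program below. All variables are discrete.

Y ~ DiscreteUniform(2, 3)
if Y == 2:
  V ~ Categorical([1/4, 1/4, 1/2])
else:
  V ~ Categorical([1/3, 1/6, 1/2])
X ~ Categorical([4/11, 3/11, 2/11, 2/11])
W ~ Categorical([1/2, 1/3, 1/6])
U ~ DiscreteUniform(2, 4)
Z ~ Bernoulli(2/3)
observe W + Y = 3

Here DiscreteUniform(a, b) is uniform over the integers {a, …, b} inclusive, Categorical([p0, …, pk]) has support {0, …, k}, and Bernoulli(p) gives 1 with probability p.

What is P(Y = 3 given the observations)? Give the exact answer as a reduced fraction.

P(Y = 3 | obs) = 3/5

Enumerate traces; 144 have nonzero weight after conditioning:
  (Y=2, V=0, X=0, W=1, U=2, Z=0) weight 1/594
  (Y=2, V=0, X=0, W=1, U=2, Z=1) weight 1/297
  (Y=2, V=0, X=0, W=1, U=3, Z=0) weight 1/594
  (Y=2, V=0, X=0, W=1, U=3, Z=1) weight 1/297
  (Y=2, V=0, X=0, W=1, U=4, Z=0) weight 1/594
  (Y=2, V=0, X=0, W=1, U=4, Z=1) weight 1/297
  (Y=2, V=0, X=1, W=1, U=2, Z=0) weight 1/792
  (Y=2, V=0, X=1, W=1, U=2, Z=1) weight 1/396
  (Y=3, V=0, X=0, W=0, U=2, Z=0) weight 1/297
  … 135 more
Group by Y:
  weight(Y=2) = 1/6
  weight(Y=3) = 1/4
Total weight = 1/6 + 1/4 = 5/12
P(Y=2 | obs) = 1/6 / 5/12 = 2/5
P(Y=3 | obs) = 1/4 / 5/12 = 3/5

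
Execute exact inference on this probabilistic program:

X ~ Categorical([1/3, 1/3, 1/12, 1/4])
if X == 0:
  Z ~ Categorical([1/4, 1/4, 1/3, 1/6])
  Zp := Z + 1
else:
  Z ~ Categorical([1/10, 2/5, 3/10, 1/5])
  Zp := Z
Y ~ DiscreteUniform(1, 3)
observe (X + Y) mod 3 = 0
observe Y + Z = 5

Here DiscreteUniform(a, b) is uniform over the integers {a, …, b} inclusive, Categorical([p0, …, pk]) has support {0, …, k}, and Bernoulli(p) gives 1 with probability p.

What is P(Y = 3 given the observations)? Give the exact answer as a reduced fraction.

P(Y = 3 | obs) = 67/91

Enumerate traces; 3 have nonzero weight after conditioning:
  (X=0, Z=2, Y=3) weight 1/27
  (X=1, Z=3, Y=2) weight 1/45
  (X=3, Z=2, Y=3) weight 1/40
Group by Y:
  weight(Y=2) = 1/45
  weight(Y=3) = 67/1080
Total weight = 1/45 + 67/1080 = 91/1080
P(Y=2 | obs) = 1/45 / 91/1080 = 24/91
P(Y=3 | obs) = 67/1080 / 91/1080 = 67/91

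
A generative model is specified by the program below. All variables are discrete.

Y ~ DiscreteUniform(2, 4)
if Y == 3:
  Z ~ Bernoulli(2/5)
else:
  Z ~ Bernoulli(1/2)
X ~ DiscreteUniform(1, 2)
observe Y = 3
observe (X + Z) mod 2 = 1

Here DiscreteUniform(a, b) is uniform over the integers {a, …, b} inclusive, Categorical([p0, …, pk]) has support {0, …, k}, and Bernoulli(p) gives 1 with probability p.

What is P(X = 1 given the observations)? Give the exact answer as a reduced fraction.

Enumerate traces; 2 have nonzero weight after conditioning:
  (Y=3, Z=0, X=1) weight 1/10
  (Y=3, Z=1, X=2) weight 1/15
Group by X:
  weight(X=1) = 1/10
  weight(X=2) = 1/15
Total weight = 1/10 + 1/15 = 1/6
P(X=1 | obs) = 1/10 / 1/6 = 3/5
P(X=2 | obs) = 1/15 / 1/6 = 2/5

P(X = 1 | obs) = 3/5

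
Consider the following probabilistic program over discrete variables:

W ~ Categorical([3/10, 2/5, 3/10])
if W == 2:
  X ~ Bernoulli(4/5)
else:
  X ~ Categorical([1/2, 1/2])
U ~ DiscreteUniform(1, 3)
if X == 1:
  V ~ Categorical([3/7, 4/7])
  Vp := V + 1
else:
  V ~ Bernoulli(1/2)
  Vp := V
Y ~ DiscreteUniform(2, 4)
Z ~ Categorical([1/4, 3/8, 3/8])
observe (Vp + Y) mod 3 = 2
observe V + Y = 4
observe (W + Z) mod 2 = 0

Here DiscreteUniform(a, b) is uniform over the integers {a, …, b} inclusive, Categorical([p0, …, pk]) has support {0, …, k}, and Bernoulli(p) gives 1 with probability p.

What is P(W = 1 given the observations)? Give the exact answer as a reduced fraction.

P(W = 1 | obs) = 4/17

Enumerate traces; 30 have nonzero weight after conditioning:
  (W=0, X=1, U=1, V=0, Y=4, Z=0) weight 1/560
  (W=0, X=1, U=1, V=0, Y=4, Z=2) weight 3/1120
  (W=0, X=1, U=1, V=1, Y=3, Z=0) weight 1/420
  (W=0, X=1, U=1, V=1, Y=3, Z=2) weight 1/280
  (W=0, X=1, U=2, V=0, Y=4, Z=0) weight 1/560
  (W=0, X=1, U=2, V=0, Y=4, Z=2) weight 3/1120
  (W=0, X=1, U=2, V=1, Y=3, Z=0) weight 1/420
  (W=0, X=1, U=2, V=1, Y=3, Z=2) weight 1/280
  (W=1, X=1, U=1, V=0, Y=4, Z=1) weight 1/280
  (W=2, X=1, U=1, V=0, Y=4, Z=0) weight 1/350
  … 20 more
Group by W:
  weight(W=0) = 1/32
  weight(W=1) = 1/40
  weight(W=2) = 1/20
Total weight = 1/32 + 1/40 + 1/20 = 17/160
P(W=0 | obs) = 1/32 / 17/160 = 5/17
P(W=1 | obs) = 1/40 / 17/160 = 4/17
P(W=2 | obs) = 1/20 / 17/160 = 8/17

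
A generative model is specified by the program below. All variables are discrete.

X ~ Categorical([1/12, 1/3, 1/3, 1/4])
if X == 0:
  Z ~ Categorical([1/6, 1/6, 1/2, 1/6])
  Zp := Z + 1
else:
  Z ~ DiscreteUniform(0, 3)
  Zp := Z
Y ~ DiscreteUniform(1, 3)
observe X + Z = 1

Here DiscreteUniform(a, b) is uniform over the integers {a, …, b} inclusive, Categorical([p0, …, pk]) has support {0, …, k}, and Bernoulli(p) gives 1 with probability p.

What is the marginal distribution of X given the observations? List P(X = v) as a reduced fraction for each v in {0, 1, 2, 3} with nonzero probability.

Enumerate traces; 6 have nonzero weight after conditioning:
  (X=0, Z=1, Y=1) weight 1/216
  (X=0, Z=1, Y=2) weight 1/216
  (X=0, Z=1, Y=3) weight 1/216
  (X=1, Z=0, Y=1) weight 1/36
  (X=1, Z=0, Y=2) weight 1/36
  (X=1, Z=0, Y=3) weight 1/36
Group by X:
  weight(X=0) = 1/72
  weight(X=1) = 1/12
Total weight = 1/72 + 1/12 = 7/72
P(X=0 | obs) = 1/72 / 7/72 = 1/7
P(X=1 | obs) = 1/12 / 7/72 = 6/7

P(X=0) = 1/7, P(X=1) = 6/7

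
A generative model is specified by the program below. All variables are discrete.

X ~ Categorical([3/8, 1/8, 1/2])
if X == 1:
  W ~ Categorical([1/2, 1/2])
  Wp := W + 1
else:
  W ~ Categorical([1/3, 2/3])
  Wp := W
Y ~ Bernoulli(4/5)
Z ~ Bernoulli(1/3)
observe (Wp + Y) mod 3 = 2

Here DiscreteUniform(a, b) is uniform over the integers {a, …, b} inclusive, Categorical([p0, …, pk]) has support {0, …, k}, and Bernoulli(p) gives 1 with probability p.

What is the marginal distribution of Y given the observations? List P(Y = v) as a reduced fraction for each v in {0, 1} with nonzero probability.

P(Y=0) = 3/127, P(Y=1) = 124/127

Enumerate traces; 8 have nonzero weight after conditioning:
  (X=0, W=1, Y=1, Z=0) weight 2/15
  (X=0, W=1, Y=1, Z=1) weight 1/15
  (X=1, W=0, Y=1, Z=0) weight 1/30
  (X=1, W=0, Y=1, Z=1) weight 1/60
  (X=1, W=1, Y=0, Z=0) weight 1/120
  (X=1, W=1, Y=0, Z=1) weight 1/240
  (X=2, W=1, Y=1, Z=0) weight 8/45
  (X=2, W=1, Y=1, Z=1) weight 4/45
Group by Y:
  weight(Y=0) = 1/80
  weight(Y=1) = 31/60
Total weight = 1/80 + 31/60 = 127/240
P(Y=0 | obs) = 1/80 / 127/240 = 3/127
P(Y=1 | obs) = 31/60 / 127/240 = 124/127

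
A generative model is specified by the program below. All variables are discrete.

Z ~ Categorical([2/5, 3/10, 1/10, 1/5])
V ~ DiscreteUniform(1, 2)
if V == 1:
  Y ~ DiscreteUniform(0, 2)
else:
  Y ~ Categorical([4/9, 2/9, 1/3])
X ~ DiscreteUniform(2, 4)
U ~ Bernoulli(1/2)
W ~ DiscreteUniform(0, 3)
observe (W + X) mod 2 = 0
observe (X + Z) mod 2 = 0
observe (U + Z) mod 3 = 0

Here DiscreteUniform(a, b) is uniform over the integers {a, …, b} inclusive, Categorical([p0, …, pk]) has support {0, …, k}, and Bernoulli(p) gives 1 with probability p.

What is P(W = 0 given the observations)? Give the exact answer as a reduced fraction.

Enumerate traces; 60 have nonzero weight after conditioning:
  (Z=0, V=1, Y=0, X=2, U=0, W=0) weight 1/360
  (Z=0, V=1, Y=0, X=2, U=0, W=2) weight 1/360
  (Z=0, V=1, Y=0, X=4, U=0, W=0) weight 1/360
  (Z=0, V=1, Y=0, X=4, U=0, W=2) weight 1/360
  (Z=0, V=1, Y=1, X=2, U=0, W=0) weight 1/360
  (Z=0, V=1, Y=1, X=2, U=0, W=2) weight 1/360
  (Z=0, V=1, Y=1, X=4, U=0, W=0) weight 1/360
  (Z=0, V=1, Y=1, X=4, U=0, W=2) weight 1/360
  (Z=3, V=1, Y=0, X=3, U=0, W=1) weight 1/720
  (Z=3, V=1, Y=0, X=3, U=0, W=3) weight 1/720
  … 50 more
Group by W:
  weight(W=0) = 1/24
  weight(W=1) = 1/120
  weight(W=2) = 1/24
  weight(W=3) = 1/120
Total weight = 1/24 + 1/120 + 1/24 + 1/120 = 1/10
P(W=0 | obs) = 1/24 / 1/10 = 5/12
P(W=1 | obs) = 1/120 / 1/10 = 1/12
P(W=2 | obs) = 1/24 / 1/10 = 5/12
P(W=3 | obs) = 1/120 / 1/10 = 1/12

P(W = 0 | obs) = 5/12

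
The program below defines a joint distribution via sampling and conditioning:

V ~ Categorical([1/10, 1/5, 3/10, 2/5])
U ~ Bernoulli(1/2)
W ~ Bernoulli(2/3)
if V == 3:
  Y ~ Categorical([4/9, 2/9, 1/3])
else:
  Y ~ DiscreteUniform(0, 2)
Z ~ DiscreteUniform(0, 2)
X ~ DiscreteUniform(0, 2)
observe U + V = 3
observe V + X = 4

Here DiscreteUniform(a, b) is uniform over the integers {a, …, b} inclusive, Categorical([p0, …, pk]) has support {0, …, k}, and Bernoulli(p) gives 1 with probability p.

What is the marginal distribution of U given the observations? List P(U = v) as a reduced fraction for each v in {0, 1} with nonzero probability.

P(U=0) = 4/7, P(U=1) = 3/7

Enumerate traces; 36 have nonzero weight after conditioning:
  (V=2, U=1, W=0, Y=0, Z=0, X=2) weight 1/540
  (V=2, U=1, W=0, Y=0, Z=1, X=2) weight 1/540
  (V=2, U=1, W=0, Y=0, Z=2, X=2) weight 1/540
  (V=2, U=1, W=0, Y=1, Z=0, X=2) weight 1/540
  (V=2, U=1, W=0, Y=1, Z=1, X=2) weight 1/540
  (V=2, U=1, W=0, Y=1, Z=2, X=2) weight 1/540
  (V=2, U=1, W=0, Y=2, Z=0, X=2) weight 1/540
  (V=2, U=1, W=0, Y=2, Z=1, X=2) weight 1/540
  (V=3, U=0, W=0, Y=0, Z=0, X=1) weight 4/1215
  … 27 more
Group by U:
  weight(U=0) = 1/15
  weight(U=1) = 1/20
Total weight = 1/15 + 1/20 = 7/60
P(U=0 | obs) = 1/15 / 7/60 = 4/7
P(U=1 | obs) = 1/20 / 7/60 = 3/7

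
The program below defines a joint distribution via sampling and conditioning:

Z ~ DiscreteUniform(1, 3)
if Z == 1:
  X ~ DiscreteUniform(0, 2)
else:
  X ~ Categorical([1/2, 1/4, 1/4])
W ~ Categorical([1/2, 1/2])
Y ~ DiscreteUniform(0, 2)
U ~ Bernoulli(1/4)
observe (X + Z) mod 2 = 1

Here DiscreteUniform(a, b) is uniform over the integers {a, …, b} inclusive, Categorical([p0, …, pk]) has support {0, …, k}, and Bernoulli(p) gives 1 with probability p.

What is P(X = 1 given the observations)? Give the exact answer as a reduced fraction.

P(X = 1 | obs) = 3/20

Enumerate traces; 60 have nonzero weight after conditioning:
  (Z=1, X=0, W=0, Y=0, U=0) weight 1/72
  (Z=1, X=0, W=0, Y=0, U=1) weight 1/216
  (Z=1, X=0, W=0, Y=1, U=0) weight 1/72
  (Z=1, X=0, W=0, Y=1, U=1) weight 1/216
  (Z=1, X=0, W=0, Y=2, U=0) weight 1/72
  (Z=1, X=0, W=0, Y=2, U=1) weight 1/216
  (Z=1, X=0, W=1, Y=0, U=0) weight 1/72
  (Z=1, X=0, W=1, Y=0, U=1) weight 1/216
  (Z=1, X=2, W=0, Y=0, U=0) weight 1/72
  (Z=2, X=1, W=0, Y=0, U=0) weight 1/96
  … 50 more
Group by X:
  weight(X=0) = 5/18
  weight(X=1) = 1/12
  weight(X=2) = 7/36
Total weight = 5/18 + 1/12 + 7/36 = 5/9
P(X=0 | obs) = 5/18 / 5/9 = 1/2
P(X=1 | obs) = 1/12 / 5/9 = 3/20
P(X=2 | obs) = 7/36 / 5/9 = 7/20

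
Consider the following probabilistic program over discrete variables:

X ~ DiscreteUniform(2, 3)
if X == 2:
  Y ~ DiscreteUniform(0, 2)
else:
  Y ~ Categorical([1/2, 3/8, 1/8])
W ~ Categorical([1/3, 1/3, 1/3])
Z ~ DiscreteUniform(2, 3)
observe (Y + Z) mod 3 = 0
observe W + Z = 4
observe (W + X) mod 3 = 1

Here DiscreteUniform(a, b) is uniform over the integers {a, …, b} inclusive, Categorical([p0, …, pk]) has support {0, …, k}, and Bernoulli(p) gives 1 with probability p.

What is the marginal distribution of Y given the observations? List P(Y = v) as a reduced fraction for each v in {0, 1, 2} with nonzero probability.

Enumerate traces; 2 have nonzero weight after conditioning:
  (X=2, Y=1, W=2, Z=2) weight 1/36
  (X=3, Y=0, W=1, Z=3) weight 1/24
Group by Y:
  weight(Y=0) = 1/24
  weight(Y=1) = 1/36
Total weight = 1/24 + 1/36 = 5/72
P(Y=0 | obs) = 1/24 / 5/72 = 3/5
P(Y=1 | obs) = 1/36 / 5/72 = 2/5

P(Y=0) = 3/5, P(Y=1) = 2/5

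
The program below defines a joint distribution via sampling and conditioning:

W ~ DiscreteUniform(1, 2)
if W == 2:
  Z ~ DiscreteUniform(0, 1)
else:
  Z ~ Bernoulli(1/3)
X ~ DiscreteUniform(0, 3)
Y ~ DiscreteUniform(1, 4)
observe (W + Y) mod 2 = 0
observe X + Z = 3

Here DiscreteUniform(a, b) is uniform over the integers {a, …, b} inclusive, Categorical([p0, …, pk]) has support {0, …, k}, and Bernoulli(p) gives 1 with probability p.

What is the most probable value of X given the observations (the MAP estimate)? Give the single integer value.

Enumerate traces; 8 have nonzero weight after conditioning:
  (W=1, Z=0, X=3, Y=1) weight 1/48
  (W=1, Z=0, X=3, Y=3) weight 1/48
  (W=1, Z=1, X=2, Y=1) weight 1/96
  (W=1, Z=1, X=2, Y=3) weight 1/96
  (W=2, Z=0, X=3, Y=2) weight 1/64
  (W=2, Z=0, X=3, Y=4) weight 1/64
  (W=2, Z=1, X=2, Y=2) weight 1/64
  (W=2, Z=1, X=2, Y=4) weight 1/64
Group by X:
  weight(X=2) = 5/96
  weight(X=3) = 7/96
Total weight = 5/96 + 7/96 = 1/8
P(X=2 | obs) = 5/96 / 1/8 = 5/12
P(X=3 | obs) = 7/96 / 1/8 = 7/12
argmax = 3

argmax_v P(X = v | obs) = 3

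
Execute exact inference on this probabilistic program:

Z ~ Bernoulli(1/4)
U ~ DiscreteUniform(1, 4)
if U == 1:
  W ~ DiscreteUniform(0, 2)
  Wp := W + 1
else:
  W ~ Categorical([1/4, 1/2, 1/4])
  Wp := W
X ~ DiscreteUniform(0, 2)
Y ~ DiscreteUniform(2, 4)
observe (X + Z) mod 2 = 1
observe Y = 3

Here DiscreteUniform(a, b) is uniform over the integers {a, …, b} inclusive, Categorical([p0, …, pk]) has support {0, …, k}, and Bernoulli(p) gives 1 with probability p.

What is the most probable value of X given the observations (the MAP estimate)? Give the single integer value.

argmax_v P(X = v | obs) = 1

Enumerate traces; 36 have nonzero weight after conditioning:
  (Z=0, U=1, W=0, X=1, Y=3) weight 1/144
  (Z=0, U=1, W=1, X=1, Y=3) weight 1/144
  (Z=0, U=1, W=2, X=1, Y=3) weight 1/144
  (Z=0, U=2, W=0, X=1, Y=3) weight 1/192
  (Z=0, U=2, W=1, X=1, Y=3) weight 1/96
  (Z=0, U=2, W=2, X=1, Y=3) weight 1/192
  (Z=0, U=3, W=0, X=1, Y=3) weight 1/192
  (Z=0, U=3, W=1, X=1, Y=3) weight 1/96
  (Z=1, U=1, W=0, X=0, Y=3) weight 1/432
  (Z=1, U=1, W=0, X=2, Y=3) weight 1/432
  … 26 more
Group by X:
  weight(X=0) = 1/36
  weight(X=1) = 1/12
  weight(X=2) = 1/36
Total weight = 1/36 + 1/12 + 1/36 = 5/36
P(X=0 | obs) = 1/36 / 5/36 = 1/5
P(X=1 | obs) = 1/12 / 5/36 = 3/5
P(X=2 | obs) = 1/36 / 5/36 = 1/5
argmax = 1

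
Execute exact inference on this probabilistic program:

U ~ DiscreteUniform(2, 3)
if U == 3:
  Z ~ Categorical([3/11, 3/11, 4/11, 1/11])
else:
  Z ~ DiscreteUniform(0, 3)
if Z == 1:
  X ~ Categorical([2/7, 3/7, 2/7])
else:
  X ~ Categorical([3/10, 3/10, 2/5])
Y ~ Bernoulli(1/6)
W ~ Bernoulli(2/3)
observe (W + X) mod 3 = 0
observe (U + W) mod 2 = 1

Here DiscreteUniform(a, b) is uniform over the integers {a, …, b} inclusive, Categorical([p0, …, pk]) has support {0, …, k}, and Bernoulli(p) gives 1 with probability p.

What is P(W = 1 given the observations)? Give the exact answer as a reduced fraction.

P(W = 1 | obs) = 143/200

Enumerate traces; 16 have nonzero weight after conditioning:
  (U=2, Z=0, X=2, Y=0, W=1) weight 1/36
  (U=2, Z=0, X=2, Y=1, W=1) weight 1/180
  (U=2, Z=1, X=2, Y=0, W=1) weight 5/252
  (U=2, Z=1, X=2, Y=1, W=1) weight 1/252
  (U=2, Z=2, X=2, Y=0, W=1) weight 1/36
  (U=2, Z=2, X=2, Y=1, W=1) weight 1/180
  (U=2, Z=3, X=2, Y=0, W=1) weight 1/36
  (U=2, Z=3, X=2, Y=1, W=1) weight 1/180
  (U=3, Z=0, X=0, Y=0, W=0) weight 1/88
  … 7 more
Group by W:
  weight(W=0) = 19/385
  weight(W=1) = 13/105
Total weight = 19/385 + 13/105 = 40/231
P(W=0 | obs) = 19/385 / 40/231 = 57/200
P(W=1 | obs) = 13/105 / 40/231 = 143/200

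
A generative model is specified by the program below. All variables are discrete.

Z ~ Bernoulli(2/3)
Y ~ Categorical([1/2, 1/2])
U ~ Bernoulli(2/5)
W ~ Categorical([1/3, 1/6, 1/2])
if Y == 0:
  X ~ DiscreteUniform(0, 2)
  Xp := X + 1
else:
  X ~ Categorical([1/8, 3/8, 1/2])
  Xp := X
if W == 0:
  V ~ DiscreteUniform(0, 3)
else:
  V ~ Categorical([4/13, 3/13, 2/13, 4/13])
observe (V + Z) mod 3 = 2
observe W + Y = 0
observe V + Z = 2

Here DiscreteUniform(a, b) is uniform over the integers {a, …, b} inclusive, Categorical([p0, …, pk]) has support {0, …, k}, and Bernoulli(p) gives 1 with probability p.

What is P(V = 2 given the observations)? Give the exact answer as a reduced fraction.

Enumerate traces; 12 have nonzero weight after conditioning:
  (Z=0, Y=0, U=0, W=0, X=0, V=2) weight 1/360
  (Z=0, Y=0, U=0, W=0, X=1, V=2) weight 1/360
  (Z=0, Y=0, U=0, W=0, X=2, V=2) weight 1/360
  (Z=0, Y=0, U=1, W=0, X=0, V=2) weight 1/540
  (Z=0, Y=0, U=1, W=0, X=1, V=2) weight 1/540
  (Z=0, Y=0, U=1, W=0, X=2, V=2) weight 1/540
  (Z=1, Y=0, U=0, W=0, X=0, V=1) weight 1/180
  (Z=1, Y=0, U=0, W=0, X=1, V=1) weight 1/180
  … 4 more
Group by V:
  weight(V=1) = 1/36
  weight(V=2) = 1/72
Total weight = 1/36 + 1/72 = 1/24
P(V=1 | obs) = 1/36 / 1/24 = 2/3
P(V=2 | obs) = 1/72 / 1/24 = 1/3

P(V = 2 | obs) = 1/3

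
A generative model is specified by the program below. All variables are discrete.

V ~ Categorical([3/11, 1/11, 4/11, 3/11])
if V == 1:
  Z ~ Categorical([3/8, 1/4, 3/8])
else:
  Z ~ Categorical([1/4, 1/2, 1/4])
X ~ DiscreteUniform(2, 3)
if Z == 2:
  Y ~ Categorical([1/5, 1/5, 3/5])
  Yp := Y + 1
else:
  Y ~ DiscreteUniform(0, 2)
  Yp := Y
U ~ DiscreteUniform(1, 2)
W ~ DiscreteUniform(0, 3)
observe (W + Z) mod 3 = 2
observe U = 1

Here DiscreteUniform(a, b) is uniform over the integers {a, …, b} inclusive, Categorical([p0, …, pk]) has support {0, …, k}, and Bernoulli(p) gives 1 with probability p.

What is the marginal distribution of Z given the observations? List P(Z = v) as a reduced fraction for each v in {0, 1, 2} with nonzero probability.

P(Z=0) = 23/111, P(Z=1) = 14/37, P(Z=2) = 46/111

Enumerate traces; 96 have nonzero weight after conditioning:
  (V=0, Z=0, X=2, Y=0, U=1, W=2) weight 1/704
  (V=0, Z=0, X=2, Y=1, U=1, W=2) weight 1/704
  (V=0, Z=0, X=2, Y=2, U=1, W=2) weight 1/704
  (V=0, Z=0, X=3, Y=0, U=1, W=2) weight 1/704
  (V=0, Z=0, X=3, Y=1, U=1, W=2) weight 1/704
  (V=0, Z=0, X=3, Y=2, U=1, W=2) weight 1/704
  (V=0, Z=1, X=2, Y=0, U=1, W=1) weight 1/352
  (V=0, Z=1, X=2, Y=1, U=1, W=1) weight 1/352
  (V=0, Z=2, X=2, Y=0, U=1, W=0) weight 3/3520
  … 87 more
Group by Z:
  weight(Z=0) = 23/704
  weight(Z=1) = 21/352
  weight(Z=2) = 23/352
Total weight = 23/704 + 21/352 + 23/352 = 111/704
P(Z=0 | obs) = 23/704 / 111/704 = 23/111
P(Z=1 | obs) = 21/352 / 111/704 = 14/37
P(Z=2 | obs) = 23/352 / 111/704 = 46/111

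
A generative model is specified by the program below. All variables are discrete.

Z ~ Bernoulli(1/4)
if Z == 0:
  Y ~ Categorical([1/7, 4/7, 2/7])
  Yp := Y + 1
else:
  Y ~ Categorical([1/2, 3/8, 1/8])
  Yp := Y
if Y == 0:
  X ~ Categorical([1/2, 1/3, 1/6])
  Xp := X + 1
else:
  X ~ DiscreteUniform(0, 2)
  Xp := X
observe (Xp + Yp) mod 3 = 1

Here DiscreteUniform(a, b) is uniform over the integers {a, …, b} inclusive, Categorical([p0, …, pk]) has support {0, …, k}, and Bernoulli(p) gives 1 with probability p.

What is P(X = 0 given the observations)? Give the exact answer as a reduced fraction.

Enumerate traces; 6 have nonzero weight after conditioning:
  (Z=0, Y=0, X=2) weight 1/56
  (Z=0, Y=1, X=2) weight 1/7
  (Z=0, Y=2, X=1) weight 1/14
  (Z=1, Y=0, X=0) weight 1/16
  (Z=1, Y=1, X=0) weight 1/32
  (Z=1, Y=2, X=2) weight 1/96
Group by X:
  weight(X=0) = 3/32
  weight(X=1) = 1/14
  weight(X=2) = 115/672
Total weight = 3/32 + 1/14 + 115/672 = 113/336
P(X=0 | obs) = 3/32 / 113/336 = 63/226
P(X=1 | obs) = 1/14 / 113/336 = 24/113
P(X=2 | obs) = 115/672 / 113/336 = 115/226

P(X = 0 | obs) = 63/226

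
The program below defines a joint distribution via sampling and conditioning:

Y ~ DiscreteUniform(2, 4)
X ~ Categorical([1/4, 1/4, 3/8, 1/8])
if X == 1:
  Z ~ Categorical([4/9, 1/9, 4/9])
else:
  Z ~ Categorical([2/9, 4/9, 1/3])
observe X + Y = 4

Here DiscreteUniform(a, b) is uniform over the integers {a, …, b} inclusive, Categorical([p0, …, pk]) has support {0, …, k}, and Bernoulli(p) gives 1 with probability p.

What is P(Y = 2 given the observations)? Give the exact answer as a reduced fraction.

P(Y = 2 | obs) = 3/7

Enumerate traces; 9 have nonzero weight after conditioning:
  (Y=2, X=2, Z=0) weight 1/36
  (Y=2, X=2, Z=1) weight 1/18
  (Y=2, X=2, Z=2) weight 1/24
  (Y=3, X=1, Z=0) weight 1/27
  (Y=3, X=1, Z=1) weight 1/108
  (Y=3, X=1, Z=2) weight 1/27
  (Y=4, X=0, Z=0) weight 1/54
  (Y=4, X=0, Z=1) weight 1/27
  … 1 more
Group by Y:
  weight(Y=2) = 1/8
  weight(Y=3) = 1/12
  weight(Y=4) = 1/12
Total weight = 1/8 + 1/12 + 1/12 = 7/24
P(Y=2 | obs) = 1/8 / 7/24 = 3/7
P(Y=3 | obs) = 1/12 / 7/24 = 2/7
P(Y=4 | obs) = 1/12 / 7/24 = 2/7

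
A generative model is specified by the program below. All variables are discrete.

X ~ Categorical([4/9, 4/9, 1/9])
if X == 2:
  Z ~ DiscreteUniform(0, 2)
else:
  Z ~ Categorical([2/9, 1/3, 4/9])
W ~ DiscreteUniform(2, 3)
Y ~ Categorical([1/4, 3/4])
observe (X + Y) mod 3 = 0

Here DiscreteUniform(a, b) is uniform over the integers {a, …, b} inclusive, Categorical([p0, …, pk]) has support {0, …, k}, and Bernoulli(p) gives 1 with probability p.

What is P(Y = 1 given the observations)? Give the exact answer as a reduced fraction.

P(Y = 1 | obs) = 3/7

Enumerate traces; 12 have nonzero weight after conditioning:
  (X=0, Z=0, W=2, Y=0) weight 1/81
  (X=0, Z=0, W=3, Y=0) weight 1/81
  (X=0, Z=1, W=2, Y=0) weight 1/54
  (X=0, Z=1, W=3, Y=0) weight 1/54
  (X=0, Z=2, W=2, Y=0) weight 2/81
  (X=0, Z=2, W=3, Y=0) weight 2/81
  (X=2, Z=0, W=2, Y=1) weight 1/72
  (X=2, Z=0, W=3, Y=1) weight 1/72
  … 4 more
Group by Y:
  weight(Y=0) = 1/9
  weight(Y=1) = 1/12
Total weight = 1/9 + 1/12 = 7/36
P(Y=0 | obs) = 1/9 / 7/36 = 4/7
P(Y=1 | obs) = 1/12 / 7/36 = 3/7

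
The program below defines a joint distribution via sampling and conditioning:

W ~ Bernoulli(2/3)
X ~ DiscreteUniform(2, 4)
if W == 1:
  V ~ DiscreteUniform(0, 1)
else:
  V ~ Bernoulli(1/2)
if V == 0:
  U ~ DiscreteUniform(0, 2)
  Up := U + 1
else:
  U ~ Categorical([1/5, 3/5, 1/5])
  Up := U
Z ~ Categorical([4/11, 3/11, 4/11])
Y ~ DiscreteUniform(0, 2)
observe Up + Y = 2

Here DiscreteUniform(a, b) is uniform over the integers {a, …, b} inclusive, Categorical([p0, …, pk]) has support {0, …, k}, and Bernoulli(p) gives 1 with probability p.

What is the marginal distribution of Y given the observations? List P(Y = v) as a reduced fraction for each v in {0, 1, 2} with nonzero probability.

Enumerate traces; 90 have nonzero weight after conditioning:
  (W=0, X=2, V=0, U=0, Z=0, Y=1) weight 2/891
  (W=0, X=2, V=0, U=0, Z=1, Y=1) weight 1/594
  (W=0, X=2, V=0, U=0, Z=2, Y=1) weight 2/891
  (W=0, X=2, V=0, U=1, Z=0, Y=0) weight 2/891
  (W=0, X=2, V=0, U=1, Z=1, Y=0) weight 1/594
  (W=0, X=2, V=0, U=1, Z=2, Y=0) weight 2/891
  (W=0, X=2, V=1, U=0, Z=0, Y=2) weight 2/1485
  (W=0, X=2, V=1, U=0, Z=1, Y=2) weight 1/990
  … 82 more
Group by Y:
  weight(Y=0) = 4/45
  weight(Y=1) = 7/45
  weight(Y=2) = 1/30
Total weight = 4/45 + 7/45 + 1/30 = 5/18
P(Y=0 | obs) = 4/45 / 5/18 = 8/25
P(Y=1 | obs) = 7/45 / 5/18 = 14/25
P(Y=2 | obs) = 1/30 / 5/18 = 3/25

P(Y=0) = 8/25, P(Y=1) = 14/25, P(Y=2) = 3/25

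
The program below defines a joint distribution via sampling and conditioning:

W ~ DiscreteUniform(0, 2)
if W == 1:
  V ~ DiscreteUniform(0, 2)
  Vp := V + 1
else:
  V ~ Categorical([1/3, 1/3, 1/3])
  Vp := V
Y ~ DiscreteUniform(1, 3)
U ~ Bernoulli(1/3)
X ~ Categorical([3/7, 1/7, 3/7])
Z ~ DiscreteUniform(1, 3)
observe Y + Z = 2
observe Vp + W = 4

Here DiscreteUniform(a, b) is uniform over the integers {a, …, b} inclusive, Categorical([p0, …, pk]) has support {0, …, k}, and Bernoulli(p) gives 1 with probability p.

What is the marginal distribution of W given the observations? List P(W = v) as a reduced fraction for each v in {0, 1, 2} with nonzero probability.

Enumerate traces; 12 have nonzero weight after conditioning:
  (W=1, V=2, Y=1, U=0, X=0, Z=1) weight 2/567
  (W=1, V=2, Y=1, U=0, X=1, Z=1) weight 2/1701
  (W=1, V=2, Y=1, U=0, X=2, Z=1) weight 2/567
  (W=1, V=2, Y=1, U=1, X=0, Z=1) weight 1/567
  (W=1, V=2, Y=1, U=1, X=1, Z=1) weight 1/1701
  (W=1, V=2, Y=1, U=1, X=2, Z=1) weight 1/567
  (W=2, V=2, Y=1, U=0, X=0, Z=1) weight 2/567
  (W=2, V=2, Y=1, U=0, X=1, Z=1) weight 2/1701
  … 4 more
Group by W:
  weight(W=1) = 1/81
  weight(W=2) = 1/81
Total weight = 1/81 + 1/81 = 2/81
P(W=1 | obs) = 1/81 / 2/81 = 1/2
P(W=2 | obs) = 1/81 / 2/81 = 1/2

P(W=1) = 1/2, P(W=2) = 1/2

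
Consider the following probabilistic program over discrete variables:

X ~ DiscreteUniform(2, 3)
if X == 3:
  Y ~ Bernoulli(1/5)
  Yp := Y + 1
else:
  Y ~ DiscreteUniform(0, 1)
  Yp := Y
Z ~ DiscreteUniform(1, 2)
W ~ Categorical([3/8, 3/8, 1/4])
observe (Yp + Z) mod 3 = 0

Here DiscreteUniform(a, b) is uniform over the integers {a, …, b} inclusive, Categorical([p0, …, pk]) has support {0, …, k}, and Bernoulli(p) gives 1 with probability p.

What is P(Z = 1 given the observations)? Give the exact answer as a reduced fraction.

Enumerate traces; 9 have nonzero weight after conditioning:
  (X=2, Y=1, Z=2, W=0) weight 3/64
  (X=2, Y=1, Z=2, W=1) weight 3/64
  (X=2, Y=1, Z=2, W=2) weight 1/32
  (X=3, Y=0, Z=2, W=0) weight 3/40
  (X=3, Y=0, Z=2, W=1) weight 3/40
  (X=3, Y=0, Z=2, W=2) weight 1/20
  (X=3, Y=1, Z=1, W=0) weight 3/160
  (X=3, Y=1, Z=1, W=1) weight 3/160
  … 1 more
Group by Z:
  weight(Z=1) = 1/20
  weight(Z=2) = 13/40
Total weight = 1/20 + 13/40 = 3/8
P(Z=1 | obs) = 1/20 / 3/8 = 2/15
P(Z=2 | obs) = 13/40 / 3/8 = 13/15

P(Z = 1 | obs) = 2/15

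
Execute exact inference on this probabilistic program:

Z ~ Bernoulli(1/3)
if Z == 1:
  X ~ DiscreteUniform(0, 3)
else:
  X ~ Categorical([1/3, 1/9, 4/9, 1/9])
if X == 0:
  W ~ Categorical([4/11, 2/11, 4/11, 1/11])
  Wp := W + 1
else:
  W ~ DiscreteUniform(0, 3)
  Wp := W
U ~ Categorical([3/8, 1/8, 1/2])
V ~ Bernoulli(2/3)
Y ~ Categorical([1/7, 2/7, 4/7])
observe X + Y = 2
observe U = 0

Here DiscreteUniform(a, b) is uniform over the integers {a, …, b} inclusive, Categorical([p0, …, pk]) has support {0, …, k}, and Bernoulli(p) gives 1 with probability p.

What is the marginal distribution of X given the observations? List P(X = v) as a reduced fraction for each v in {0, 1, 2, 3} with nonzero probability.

P(X=0) = 44/69, P(X=1) = 34/207, P(X=2) = 41/207

Enumerate traces; 48 have nonzero weight after conditioning:
  (Z=0, X=0, W=0, U=0, V=0, Y=2) weight 4/693
  (Z=0, X=0, W=0, U=0, V=1, Y=2) weight 8/693
  (Z=0, X=0, W=1, U=0, V=0, Y=2) weight 2/693
  (Z=0, X=0, W=1, U=0, V=1, Y=2) weight 4/693
  (Z=0, X=0, W=2, U=0, V=0, Y=2) weight 4/693
  (Z=0, X=0, W=2, U=0, V=1, Y=2) weight 8/693
  (Z=0, X=0, W=3, U=0, V=0, Y=2) weight 1/693
  (Z=0, X=0, W=3, U=0, V=1, Y=2) weight 2/693
  (Z=0, X=1, W=0, U=0, V=0, Y=1) weight 1/1512
  (Z=0, X=2, W=0, U=0, V=0, Y=0) weight 1/756
  … 38 more
Group by X:
  weight(X=0) = 11/168
  weight(X=1) = 17/1008
  weight(X=2) = 41/2016
Total weight = 11/168 + 17/1008 + 41/2016 = 23/224
P(X=0 | obs) = 11/168 / 23/224 = 44/69
P(X=1 | obs) = 17/1008 / 23/224 = 34/207
P(X=2 | obs) = 41/2016 / 23/224 = 41/207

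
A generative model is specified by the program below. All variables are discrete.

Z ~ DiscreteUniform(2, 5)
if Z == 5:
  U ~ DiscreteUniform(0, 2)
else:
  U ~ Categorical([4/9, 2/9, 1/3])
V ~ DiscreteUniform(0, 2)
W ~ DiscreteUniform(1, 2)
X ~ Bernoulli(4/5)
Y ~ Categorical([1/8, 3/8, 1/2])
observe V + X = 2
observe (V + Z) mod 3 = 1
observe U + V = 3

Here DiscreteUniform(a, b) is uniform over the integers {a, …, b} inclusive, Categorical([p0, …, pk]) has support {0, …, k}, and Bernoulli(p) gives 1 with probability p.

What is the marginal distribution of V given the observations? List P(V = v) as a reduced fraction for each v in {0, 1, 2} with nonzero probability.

P(V=1) = 12/17, P(V=2) = 5/17

Enumerate traces; 18 have nonzero weight after conditioning:
  (Z=2, U=1, V=2, W=1, X=0, Y=0) weight 1/4320
  (Z=2, U=1, V=2, W=1, X=0, Y=1) weight 1/1440
  (Z=2, U=1, V=2, W=1, X=0, Y=2) weight 1/1080
  (Z=2, U=1, V=2, W=2, X=0, Y=0) weight 1/4320
  (Z=2, U=1, V=2, W=2, X=0, Y=1) weight 1/1440
  (Z=2, U=1, V=2, W=2, X=0, Y=2) weight 1/1080
  (Z=3, U=2, V=1, W=1, X=1, Y=0) weight 1/720
  (Z=3, U=2, V=1, W=1, X=1, Y=1) weight 1/240
  … 10 more
Group by V:
  weight(V=1) = 1/45
  weight(V=2) = 1/108
Total weight = 1/45 + 1/108 = 17/540
P(V=1 | obs) = 1/45 / 17/540 = 12/17
P(V=2 | obs) = 1/108 / 17/540 = 5/17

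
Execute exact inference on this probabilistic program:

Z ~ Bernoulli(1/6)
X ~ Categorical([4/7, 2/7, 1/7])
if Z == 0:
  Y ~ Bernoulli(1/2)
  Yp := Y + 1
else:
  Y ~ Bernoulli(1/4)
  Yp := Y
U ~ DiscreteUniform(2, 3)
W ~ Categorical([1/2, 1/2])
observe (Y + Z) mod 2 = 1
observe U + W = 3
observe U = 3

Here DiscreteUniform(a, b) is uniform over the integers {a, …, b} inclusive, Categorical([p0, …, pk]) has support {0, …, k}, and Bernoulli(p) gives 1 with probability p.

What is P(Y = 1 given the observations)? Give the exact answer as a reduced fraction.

Enumerate traces; 6 have nonzero weight after conditioning:
  (Z=0, X=0, Y=1, U=3, W=0) weight 5/84
  (Z=0, X=1, Y=1, U=3, W=0) weight 5/168
  (Z=0, X=2, Y=1, U=3, W=0) weight 5/336
  (Z=1, X=0, Y=0, U=3, W=0) weight 1/56
  (Z=1, X=1, Y=0, U=3, W=0) weight 1/112
  (Z=1, X=2, Y=0, U=3, W=0) weight 1/224
Group by Y:
  weight(Y=0) = 1/32
  weight(Y=1) = 5/48
Total weight = 1/32 + 5/48 = 13/96
P(Y=0 | obs) = 1/32 / 13/96 = 3/13
P(Y=1 | obs) = 5/48 / 13/96 = 10/13

P(Y = 1 | obs) = 10/13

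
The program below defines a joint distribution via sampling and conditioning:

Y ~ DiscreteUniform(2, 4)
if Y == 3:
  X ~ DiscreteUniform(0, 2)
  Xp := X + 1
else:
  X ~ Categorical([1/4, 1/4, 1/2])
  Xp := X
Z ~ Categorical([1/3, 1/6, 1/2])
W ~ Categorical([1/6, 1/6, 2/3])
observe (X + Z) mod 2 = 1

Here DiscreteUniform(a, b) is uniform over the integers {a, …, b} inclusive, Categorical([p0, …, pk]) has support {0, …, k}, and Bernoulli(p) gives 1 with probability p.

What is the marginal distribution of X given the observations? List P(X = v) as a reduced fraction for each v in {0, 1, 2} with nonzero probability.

P(X=0) = 5/38, P(X=1) = 25/38, P(X=2) = 4/19

Enumerate traces; 36 have nonzero weight after conditioning:
  (Y=2, X=0, Z=1, W=0) weight 1/432
  (Y=2, X=0, Z=1, W=1) weight 1/432
  (Y=2, X=0, Z=1, W=2) weight 1/108
  (Y=2, X=1, Z=0, W=0) weight 1/216
  (Y=2, X=1, Z=0, W=1) weight 1/216
  (Y=2, X=1, Z=0, W=2) weight 1/54
  (Y=2, X=1, Z=2, W=0) weight 1/144
  (Y=2, X=1, Z=2, W=1) weight 1/144
  (Y=2, X=2, Z=1, W=0) weight 1/216
  … 27 more
Group by X:
  weight(X=0) = 5/108
  weight(X=1) = 25/108
  weight(X=2) = 2/27
Total weight = 5/108 + 25/108 + 2/27 = 19/54
P(X=0 | obs) = 5/108 / 19/54 = 5/38
P(X=1 | obs) = 25/108 / 19/54 = 25/38
P(X=2 | obs) = 2/27 / 19/54 = 4/19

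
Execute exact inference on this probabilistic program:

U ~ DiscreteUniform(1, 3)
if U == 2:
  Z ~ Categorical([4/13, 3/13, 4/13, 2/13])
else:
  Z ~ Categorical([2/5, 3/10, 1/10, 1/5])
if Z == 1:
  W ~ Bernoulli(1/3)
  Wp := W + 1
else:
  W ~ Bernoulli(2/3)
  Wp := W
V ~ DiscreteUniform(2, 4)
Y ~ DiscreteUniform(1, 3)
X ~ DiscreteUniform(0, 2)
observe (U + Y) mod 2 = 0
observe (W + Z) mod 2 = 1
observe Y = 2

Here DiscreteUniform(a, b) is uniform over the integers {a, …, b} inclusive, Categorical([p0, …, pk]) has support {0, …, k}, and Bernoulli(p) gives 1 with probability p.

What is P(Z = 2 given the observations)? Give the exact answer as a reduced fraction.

P(Z = 2 | obs) = 1/3

Enumerate traces; 36 have nonzero weight after conditioning:
  (U=2, Z=0, W=1, V=2, Y=2, X=0) weight 8/3159
  (U=2, Z=0, W=1, V=2, Y=2, X=1) weight 8/3159
  (U=2, Z=0, W=1, V=2, Y=2, X=2) weight 8/3159
  (U=2, Z=0, W=1, V=3, Y=2, X=0) weight 8/3159
  (U=2, Z=0, W=1, V=3, Y=2, X=1) weight 8/3159
  (U=2, Z=0, W=1, V=3, Y=2, X=2) weight 8/3159
  (U=2, Z=0, W=1, V=4, Y=2, X=0) weight 8/3159
  (U=2, Z=0, W=1, V=4, Y=2, X=1) weight 8/3159
  (U=2, Z=1, W=0, V=2, Y=2, X=0) weight 2/1053
  (U=2, Z=2, W=1, V=2, Y=2, X=0) weight 8/3159
  … 26 more
Group by Z:
  weight(Z=0) = 8/351
  weight(Z=1) = 2/117
  weight(Z=2) = 8/351
  weight(Z=3) = 2/351
Total weight = 8/351 + 2/117 + 8/351 + 2/351 = 8/117
P(Z=0 | obs) = 8/351 / 8/117 = 1/3
P(Z=1 | obs) = 2/117 / 8/117 = 1/4
P(Z=2 | obs) = 8/351 / 8/117 = 1/3
P(Z=3 | obs) = 2/351 / 8/117 = 1/12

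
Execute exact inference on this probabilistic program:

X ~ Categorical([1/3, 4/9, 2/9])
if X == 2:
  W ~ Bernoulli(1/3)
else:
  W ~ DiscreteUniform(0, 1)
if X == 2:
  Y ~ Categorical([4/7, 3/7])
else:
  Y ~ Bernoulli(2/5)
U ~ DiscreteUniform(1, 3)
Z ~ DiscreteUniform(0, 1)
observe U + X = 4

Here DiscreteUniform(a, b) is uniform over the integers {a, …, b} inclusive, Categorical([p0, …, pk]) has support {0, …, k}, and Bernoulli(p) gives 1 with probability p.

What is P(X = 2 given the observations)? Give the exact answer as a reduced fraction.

Enumerate traces; 16 have nonzero weight after conditioning:
  (X=1, W=0, Y=0, U=3, Z=0) weight 1/45
  (X=1, W=0, Y=0, U=3, Z=1) weight 1/45
  (X=1, W=0, Y=1, U=3, Z=0) weight 2/135
  (X=1, W=0, Y=1, U=3, Z=1) weight 2/135
  (X=1, W=1, Y=0, U=3, Z=0) weight 1/45
  (X=1, W=1, Y=0, U=3, Z=1) weight 1/45
  (X=1, W=1, Y=1, U=3, Z=0) weight 2/135
  (X=1, W=1, Y=1, U=3, Z=1) weight 2/135
  (X=2, W=0, Y=0, U=2, Z=0) weight 8/567
  … 7 more
Group by X:
  weight(X=1) = 4/27
  weight(X=2) = 2/27
Total weight = 4/27 + 2/27 = 2/9
P(X=1 | obs) = 4/27 / 2/9 = 2/3
P(X=2 | obs) = 2/27 / 2/9 = 1/3

P(X = 2 | obs) = 1/3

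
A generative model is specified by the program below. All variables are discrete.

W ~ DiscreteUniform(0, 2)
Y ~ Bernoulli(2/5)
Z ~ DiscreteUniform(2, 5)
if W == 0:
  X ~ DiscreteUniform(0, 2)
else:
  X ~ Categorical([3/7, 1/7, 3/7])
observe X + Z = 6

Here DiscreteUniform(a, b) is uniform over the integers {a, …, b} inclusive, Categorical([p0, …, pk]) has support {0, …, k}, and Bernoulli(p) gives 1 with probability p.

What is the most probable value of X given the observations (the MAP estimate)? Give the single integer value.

argmax_v P(X = v | obs) = 2

Enumerate traces; 12 have nonzero weight after conditioning:
  (W=0, Y=0, Z=4, X=2) weight 1/60
  (W=0, Y=0, Z=5, X=1) weight 1/60
  (W=0, Y=1, Z=4, X=2) weight 1/90
  (W=0, Y=1, Z=5, X=1) weight 1/90
  (W=1, Y=0, Z=4, X=2) weight 3/140
  (W=1, Y=0, Z=5, X=1) weight 1/140
  (W=1, Y=1, Z=4, X=2) weight 1/70
  (W=1, Y=1, Z=5, X=1) weight 1/210
  … 4 more
Group by X:
  weight(X=1) = 13/252
  weight(X=2) = 25/252
Total weight = 13/252 + 25/252 = 19/126
P(X=1 | obs) = 13/252 / 19/126 = 13/38
P(X=2 | obs) = 25/252 / 19/126 = 25/38
argmax = 2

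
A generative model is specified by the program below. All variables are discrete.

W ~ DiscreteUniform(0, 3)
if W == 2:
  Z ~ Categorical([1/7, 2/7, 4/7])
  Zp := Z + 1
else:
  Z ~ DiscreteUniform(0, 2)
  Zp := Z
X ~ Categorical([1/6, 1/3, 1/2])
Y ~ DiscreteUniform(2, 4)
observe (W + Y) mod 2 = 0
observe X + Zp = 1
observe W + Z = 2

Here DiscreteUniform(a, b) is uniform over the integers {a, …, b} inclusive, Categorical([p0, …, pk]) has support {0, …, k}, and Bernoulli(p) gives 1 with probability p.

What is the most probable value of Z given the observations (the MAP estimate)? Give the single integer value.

argmax_v P(Z = v | obs) = 1

Enumerate traces; 3 have nonzero weight after conditioning:
  (W=1, Z=1, X=0, Y=3) weight 1/216
  (W=2, Z=0, X=0, Y=2) weight 1/504
  (W=2, Z=0, X=0, Y=4) weight 1/504
Group by Z:
  weight(Z=0) = 1/252
  weight(Z=1) = 1/216
Total weight = 1/252 + 1/216 = 13/1512
P(Z=0 | obs) = 1/252 / 13/1512 = 6/13
P(Z=1 | obs) = 1/216 / 13/1512 = 7/13
argmax = 1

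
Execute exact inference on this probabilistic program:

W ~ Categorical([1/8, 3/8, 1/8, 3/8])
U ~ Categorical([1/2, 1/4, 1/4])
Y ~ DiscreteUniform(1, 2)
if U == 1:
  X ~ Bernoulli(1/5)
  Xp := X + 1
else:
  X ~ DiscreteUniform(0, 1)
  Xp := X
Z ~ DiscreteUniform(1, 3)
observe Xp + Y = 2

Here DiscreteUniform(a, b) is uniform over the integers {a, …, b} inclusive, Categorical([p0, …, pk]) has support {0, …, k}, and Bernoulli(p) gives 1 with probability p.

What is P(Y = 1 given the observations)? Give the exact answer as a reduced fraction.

Enumerate traces; 60 have nonzero weight after conditioning:
  (W=0, U=0, Y=1, X=1, Z=1) weight 1/192
  (W=0, U=0, Y=1, X=1, Z=2) weight 1/192
  (W=0, U=0, Y=1, X=1, Z=3) weight 1/192
  (W=0, U=0, Y=2, X=0, Z=1) weight 1/192
  (W=0, U=0, Y=2, X=0, Z=2) weight 1/192
  (W=0, U=0, Y=2, X=0, Z=3) weight 1/192
  (W=0, U=1, Y=1, X=0, Z=1) weight 1/240
  (W=0, U=1, Y=1, X=0, Z=2) weight 1/240
  … 52 more
Group by Y:
  weight(Y=1) = 23/80
  weight(Y=2) = 3/16
Total weight = 23/80 + 3/16 = 19/40
P(Y=1 | obs) = 23/80 / 19/40 = 23/38
P(Y=2 | obs) = 3/16 / 19/40 = 15/38

P(Y = 1 | obs) = 23/38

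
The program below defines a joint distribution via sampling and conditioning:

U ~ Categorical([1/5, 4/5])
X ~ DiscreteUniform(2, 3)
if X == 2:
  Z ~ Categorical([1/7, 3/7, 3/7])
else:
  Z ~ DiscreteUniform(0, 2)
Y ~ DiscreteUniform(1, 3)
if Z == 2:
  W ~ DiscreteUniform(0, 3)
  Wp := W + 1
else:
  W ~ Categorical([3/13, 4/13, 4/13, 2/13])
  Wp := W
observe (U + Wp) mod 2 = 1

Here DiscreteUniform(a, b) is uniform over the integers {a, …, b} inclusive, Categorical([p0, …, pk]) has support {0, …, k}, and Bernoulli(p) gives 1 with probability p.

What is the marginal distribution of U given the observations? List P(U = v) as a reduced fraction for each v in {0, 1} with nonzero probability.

Enumerate traces; 72 have nonzero weight after conditioning:
  (U=0, X=2, Z=0, Y=1, W=1) weight 2/1365
  (U=0, X=2, Z=0, Y=1, W=3) weight 1/1365
  (U=0, X=2, Z=0, Y=2, W=1) weight 2/1365
  (U=0, X=2, Z=0, Y=2, W=3) weight 1/1365
  (U=0, X=2, Z=0, Y=3, W=1) weight 2/1365
  (U=0, X=2, Z=0, Y=3, W=3) weight 1/1365
  (U=0, X=2, Z=1, Y=1, W=1) weight 2/455
  (U=0, X=2, Z=1, Y=1, W=3) weight 1/455
  (U=1, X=2, Z=0, Y=1, W=0) weight 2/455
  … 63 more
Group by U:
  weight(U=0) = 2/21
  weight(U=1) = 44/105
Total weight = 2/21 + 44/105 = 18/35
P(U=0 | obs) = 2/21 / 18/35 = 5/27
P(U=1 | obs) = 44/105 / 18/35 = 22/27

P(U=0) = 5/27, P(U=1) = 22/27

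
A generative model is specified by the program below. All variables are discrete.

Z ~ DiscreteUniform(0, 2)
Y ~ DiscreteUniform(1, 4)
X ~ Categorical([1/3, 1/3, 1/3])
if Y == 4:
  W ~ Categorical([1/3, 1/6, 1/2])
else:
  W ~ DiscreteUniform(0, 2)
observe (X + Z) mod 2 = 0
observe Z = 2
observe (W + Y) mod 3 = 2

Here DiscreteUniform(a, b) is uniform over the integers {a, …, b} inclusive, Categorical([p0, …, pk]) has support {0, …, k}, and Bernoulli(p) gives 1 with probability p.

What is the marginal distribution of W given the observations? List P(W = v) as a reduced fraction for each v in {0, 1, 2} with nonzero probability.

Enumerate traces; 8 have nonzero weight after conditioning:
  (Z=2, Y=1, X=0, W=1) weight 1/108
  (Z=2, Y=1, X=2, W=1) weight 1/108
  (Z=2, Y=2, X=0, W=0) weight 1/108
  (Z=2, Y=2, X=2, W=0) weight 1/108
  (Z=2, Y=3, X=0, W=2) weight 1/108
  (Z=2, Y=3, X=2, W=2) weight 1/108
  (Z=2, Y=4, X=0, W=1) weight 1/216
  (Z=2, Y=4, X=2, W=1) weight 1/216
Group by W:
  weight(W=0) = 1/54
  weight(W=1) = 1/36
  weight(W=2) = 1/54
Total weight = 1/54 + 1/36 + 1/54 = 7/108
P(W=0 | obs) = 1/54 / 7/108 = 2/7
P(W=1 | obs) = 1/36 / 7/108 = 3/7
P(W=2 | obs) = 1/54 / 7/108 = 2/7

P(W=0) = 2/7, P(W=1) = 3/7, P(W=2) = 2/7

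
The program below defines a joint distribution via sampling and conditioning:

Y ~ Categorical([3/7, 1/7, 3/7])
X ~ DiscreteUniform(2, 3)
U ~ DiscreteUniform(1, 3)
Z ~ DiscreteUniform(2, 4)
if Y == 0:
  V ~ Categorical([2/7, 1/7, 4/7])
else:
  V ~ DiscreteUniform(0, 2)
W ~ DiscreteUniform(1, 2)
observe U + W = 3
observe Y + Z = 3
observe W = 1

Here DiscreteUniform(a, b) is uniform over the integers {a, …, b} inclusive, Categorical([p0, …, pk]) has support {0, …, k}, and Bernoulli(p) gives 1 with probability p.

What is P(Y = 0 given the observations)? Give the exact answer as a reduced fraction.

Enumerate traces; 12 have nonzero weight after conditioning:
  (Y=0, X=2, U=2, Z=3, V=0, W=1) weight 1/294
  (Y=0, X=2, U=2, Z=3, V=1, W=1) weight 1/588
  (Y=0, X=2, U=2, Z=3, V=2, W=1) weight 1/147
  (Y=0, X=3, U=2, Z=3, V=0, W=1) weight 1/294
  (Y=0, X=3, U=2, Z=3, V=1, W=1) weight 1/588
  (Y=0, X=3, U=2, Z=3, V=2, W=1) weight 1/147
  (Y=1, X=2, U=2, Z=2, V=0, W=1) weight 1/756
  (Y=1, X=2, U=2, Z=2, V=1, W=1) weight 1/756
  … 4 more
Group by Y:
  weight(Y=0) = 1/42
  weight(Y=1) = 1/126
Total weight = 1/42 + 1/126 = 2/63
P(Y=0 | obs) = 1/42 / 2/63 = 3/4
P(Y=1 | obs) = 1/126 / 2/63 = 1/4

P(Y = 0 | obs) = 3/4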